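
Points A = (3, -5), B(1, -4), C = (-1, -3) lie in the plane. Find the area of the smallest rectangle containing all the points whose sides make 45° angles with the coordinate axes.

In coordinates u = x + y, v = x − y the rectangle is axis-aligned; the map (x,y)→(u,v) scales areas by 2.
u-values: -2, -3, -4; range = -2 − (-4) = 2.
v-values: 8, 5, 2; range = 8 − 2 = 6.
Area = (2 × 6) / 2 = 6.

6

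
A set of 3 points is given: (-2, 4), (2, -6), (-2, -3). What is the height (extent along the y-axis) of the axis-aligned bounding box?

10

max y = 4, min y = -6, so height = 10.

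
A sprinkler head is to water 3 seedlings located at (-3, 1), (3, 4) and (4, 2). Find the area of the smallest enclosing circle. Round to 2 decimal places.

Call the three points A, B, C in the order given.
Side lengths²: AB² = 45, AC² = 50, BC² = 5.
Since AC² = 50 ≥ 45 + 5 = 50, the angle opposite AC is not acute, so the smallest enclosing circle has AC as diameter.
Centre = midpoint of AC = (0.5, 1.5), r² = 50/4 = 12.5.
Area = π·r² = π·12.5 ≈ 39.27.

39.27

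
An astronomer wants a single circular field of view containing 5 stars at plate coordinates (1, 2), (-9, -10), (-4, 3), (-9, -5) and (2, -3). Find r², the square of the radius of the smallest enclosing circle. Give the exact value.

61

The minimum enclosing circle of a finite set is fixed by two of the points (as a diameter) or three (as a circumcircle).
The farthest pair is (1, 2)–(-9, -10) with squared distance 244. The circle on this segment as diameter has centre (-4, -4) and r² = 244/4 = 61.
Check (-4, 3): distance² to centre = 49 ≤ 61, so it lies inside.
All remaining points lie in this disk, and no smaller disk contains both endpoints, so this is the minimum enclosing circle.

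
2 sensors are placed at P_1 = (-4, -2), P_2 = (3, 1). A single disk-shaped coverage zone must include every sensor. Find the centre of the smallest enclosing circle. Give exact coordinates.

The smallest circle enclosing two points has them as diameter endpoints.
Centre = midpoint = (-0.5, -0.5); r² = |P_1P_2|²/4 = 58/4 = 14.5.
Centre = (-0.5, -0.5).

(-0.5, -0.5)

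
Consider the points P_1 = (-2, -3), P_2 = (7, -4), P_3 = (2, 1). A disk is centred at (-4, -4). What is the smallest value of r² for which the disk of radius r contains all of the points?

The required radius is the distance from (-4, -4) to the farthest point.
Squared distances: 5, 121, 61.
Maximum is 121, attained at P_2.

121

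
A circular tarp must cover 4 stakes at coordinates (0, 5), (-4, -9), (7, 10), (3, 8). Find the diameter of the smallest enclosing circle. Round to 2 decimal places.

21.95

By Welzl's lemma the MEC is supported by two points (diametrically opposite) or three points (on a circumcircle).
The farthest pair is (-4, -9)–(7, 10) with squared distance 482. The circle on this segment as diameter has centre (1.5, 0.5) and r² = 482/4 = 120.5.
Check (0, 5): distance² to centre = 22.5 ≤ 120.5, so it lies inside.
All remaining points lie in this disk, and no smaller disk contains both endpoints, so this is the minimum enclosing circle.
Diameter = 2r = 2√(120.5) ≈ 21.95.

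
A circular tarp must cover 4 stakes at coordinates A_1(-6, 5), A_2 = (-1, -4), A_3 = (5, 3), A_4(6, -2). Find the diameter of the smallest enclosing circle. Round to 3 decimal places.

13.892

The farthest pair is A_1–A_4 with squared distance 193. The circle on this segment as diameter has centre (0, 1.5) and r² = 193/4 = 48.25.
Check A_2: distance² to centre = 31.25 ≤ 48.25, so it lies inside.
All remaining points lie in this disk, and no smaller disk contains both endpoints, so this is the minimum enclosing circle.
Diameter = 2r = 2√(48.25) ≈ 13.892.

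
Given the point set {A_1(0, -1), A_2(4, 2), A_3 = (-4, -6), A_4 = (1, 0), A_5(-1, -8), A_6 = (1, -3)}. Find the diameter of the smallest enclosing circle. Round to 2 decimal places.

11.40

The minimum enclosing circle of a finite set is fixed by two of the points (as a diameter) or three (as a circumcircle).
The minimum enclosing circle is determined by three boundary points: A_2, A_3, A_5.
Their circumcentre is (0.5, -2.5) with r² = 32.5.
The farthest remaining point A_4 is at distance² 6.5 ≤ 32.5.
Diameter = 2r = 2√(32.5) ≈ 11.40.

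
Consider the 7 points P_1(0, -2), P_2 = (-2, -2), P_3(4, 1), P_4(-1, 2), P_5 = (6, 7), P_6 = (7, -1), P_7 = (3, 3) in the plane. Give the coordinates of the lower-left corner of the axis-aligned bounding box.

x-range [-2, 7], y-range [-2, 7].
The lower-left corner is (-2, -2).

(-2, -2)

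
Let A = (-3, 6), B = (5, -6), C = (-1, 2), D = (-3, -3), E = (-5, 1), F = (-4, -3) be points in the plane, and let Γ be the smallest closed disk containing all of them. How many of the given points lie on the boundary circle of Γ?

2

The minimum enclosing circle of a finite set is fixed by two of the points (as a diameter) or three (as a circumcircle).
The farthest pair is A–B with squared distance 208. The circle on this segment as diameter has centre (1, 0) and r² = 208/4 = 52.
Check C: distance² to centre = 8 ≤ 52, so it lies inside.
All remaining points lie in this disk, and no smaller disk contains both endpoints, so this is the minimum enclosing circle.
The points at distance exactly r from the centre are A, B — 2 points.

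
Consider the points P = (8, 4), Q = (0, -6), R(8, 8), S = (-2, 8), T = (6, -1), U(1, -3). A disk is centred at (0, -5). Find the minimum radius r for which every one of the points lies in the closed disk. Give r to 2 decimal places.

15.26

The required radius is the distance from (0, -5) to the farthest point.
Squared distances: 145, 1, 233, 173, 52, 5.
Maximum is 233, attained at R.
r = √233 ≈ 15.26.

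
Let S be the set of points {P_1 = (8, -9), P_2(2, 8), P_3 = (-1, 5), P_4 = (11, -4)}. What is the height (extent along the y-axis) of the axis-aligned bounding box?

max y = 8, min y = -9, so height = 17.

17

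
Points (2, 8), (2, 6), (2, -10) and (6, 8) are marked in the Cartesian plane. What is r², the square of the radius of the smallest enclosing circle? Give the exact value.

85

By Welzl's lemma the MEC is supported by two points (diametrically opposite) or three points (on a circumcircle).
The farthest pair is (2, -10)–(6, 8) with squared distance 340. The circle on this segment as diameter has centre (4, -1) and r² = 340/4 = 85.
Check (2, 8): distance² to centre = 85 ≤ 85, so it lies inside.
All remaining points lie in this disk, and no smaller disk contains both endpoints, so this is the minimum enclosing circle.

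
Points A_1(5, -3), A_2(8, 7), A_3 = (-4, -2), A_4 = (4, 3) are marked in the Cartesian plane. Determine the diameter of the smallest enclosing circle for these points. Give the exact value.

The minimum enclosing circle of a finite set is fixed by two of the points (as a diameter) or three (as a circumcircle).
The farthest pair is A_2–A_3 with squared distance 225. The circle on this segment as diameter has centre (2, 2.5) and r² = 225/4 = 56.25.
Check A_1: distance² to centre = 39.25 ≤ 56.25, so it lies inside.
All remaining points lie in this disk, and no smaller disk contains both endpoints, so this is the minimum enclosing circle.
Diameter = 2r = 2√(56.25) = 15.

15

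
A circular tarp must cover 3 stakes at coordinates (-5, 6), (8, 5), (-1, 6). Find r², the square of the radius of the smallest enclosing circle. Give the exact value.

Call the three points A, B, C in the order given.
Side lengths²: AB² = 170, AC² = 16, BC² = 82.
Since AB² = 170 ≥ 82 + 16 = 98, the angle opposite AB is not acute, so the smallest enclosing circle has AB as diameter.
Centre = midpoint of AB = (1.5, 5.5), r² = 170/4 = 42.5.

42.5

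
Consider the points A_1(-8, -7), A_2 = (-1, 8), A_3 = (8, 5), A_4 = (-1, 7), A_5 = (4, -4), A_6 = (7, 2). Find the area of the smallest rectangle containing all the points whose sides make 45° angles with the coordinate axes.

In coordinates u = x + y, v = x − y the rectangle is axis-aligned; the map (x,y)→(u,v) scales areas by 2.
u-values: -15, 7, 13, 6, 0, 9; range = 13 − (-15) = 28.
v-values: -1, -9, 3, -8, 8, 5; range = 8 − (-9) = 17.
Area = (28 × 17) / 2 = 238.

238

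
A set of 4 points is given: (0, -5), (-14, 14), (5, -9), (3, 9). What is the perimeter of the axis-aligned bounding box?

Width = max x − min x = 5 − (-14) = 19.
Height = max y − min y = 14 − (-9) = 23.
Perimeter = 2(19 + 23) = 84.

84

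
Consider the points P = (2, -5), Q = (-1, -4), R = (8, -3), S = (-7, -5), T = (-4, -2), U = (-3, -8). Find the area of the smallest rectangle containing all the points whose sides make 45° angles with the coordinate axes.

In coordinates u = x + y, v = x − y the rectangle is axis-aligned; the map (x,y)→(u,v) scales areas by 2.
u-values: -3, -5, 5, -12, -6, -11; range = 5 − (-12) = 17.
v-values: 7, 3, 11, -2, -2, 5; range = 11 − (-2) = 13.
Area = (17 × 13) / 2 = 110.5.

110.5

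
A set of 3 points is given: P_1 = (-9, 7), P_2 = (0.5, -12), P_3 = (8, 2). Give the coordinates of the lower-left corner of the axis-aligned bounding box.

x-range [-9, 8], y-range [-12, 7].
The lower-left corner is (-9, -12).

(-9, -12)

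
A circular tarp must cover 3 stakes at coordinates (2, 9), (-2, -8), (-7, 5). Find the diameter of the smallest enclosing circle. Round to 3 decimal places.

Call the three points A, B, C in the order given.
Side lengths²: AB² = 305, AC² = 97, BC² = 194.
Since AB² = 305 ≥ 194 + 97 = 291, the angle opposite AB is not acute, so the smallest enclosing circle has AB as diameter.
Centre = midpoint of AB = (0, 0.5), r² = 305/4 = 76.25.
Diameter = 2r = 2√(76.25) ≈ 17.464.

17.464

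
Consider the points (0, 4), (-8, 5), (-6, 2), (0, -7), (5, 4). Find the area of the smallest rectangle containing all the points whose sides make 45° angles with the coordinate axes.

In coordinates u = x + y, v = x − y the rectangle is axis-aligned; the map (x,y)→(u,v) scales areas by 2.
u-values: 4, -3, -4, -7, 9; range = 9 − (-7) = 16.
v-values: -4, -13, -8, 7, 1; range = 7 − (-13) = 20.
Area = (16 × 20) / 2 = 160.

160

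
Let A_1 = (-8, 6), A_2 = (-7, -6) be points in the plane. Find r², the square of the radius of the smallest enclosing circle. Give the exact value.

36.25

The smallest circle enclosing two points has them as diameter endpoints.
Centre = midpoint = (-7.5, 0); r² = |A_1A_2|²/4 = 145/4 = 36.25.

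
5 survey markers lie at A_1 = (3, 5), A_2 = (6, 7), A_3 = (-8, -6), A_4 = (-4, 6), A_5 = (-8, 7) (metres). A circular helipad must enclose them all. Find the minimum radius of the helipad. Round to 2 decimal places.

9.55

The farthest pair is A_2–A_3 with squared distance 365. The circle on this segment as diameter has centre (-1, 0.5) and r² = 365/4 = 91.25.
Check A_1: distance² to centre = 36.25 ≤ 91.25, so it lies inside.
All remaining points lie in this disk, and no smaller disk contains both endpoints, so this is the minimum enclosing circle.
r = √(91.25) ≈ 9.55.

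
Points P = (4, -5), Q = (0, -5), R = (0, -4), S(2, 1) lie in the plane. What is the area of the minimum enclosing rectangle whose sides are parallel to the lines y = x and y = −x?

In coordinates u = x + y, v = x − y the rectangle is axis-aligned; the map (x,y)→(u,v) scales areas by 2.
u-values: -1, -5, -4, 3; range = 3 − (-5) = 8.
v-values: 9, 5, 4, 1; range = 9 − 1 = 8.
Area = (8 × 8) / 2 = 32.

32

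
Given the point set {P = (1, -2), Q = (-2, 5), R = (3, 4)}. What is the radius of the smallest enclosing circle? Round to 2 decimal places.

3.84

Side lengths²: PQ² = 58, PR² = 40, QR² = 26.
Since PQ² = 58 < 40 + 26 = 66, the triangle is acute, so the smallest enclosing circle is the circumcircle.
Circumcentre = (-0.0625, 1.6875), r² = 14.7265625.
r = √(14.7265625) ≈ 3.84.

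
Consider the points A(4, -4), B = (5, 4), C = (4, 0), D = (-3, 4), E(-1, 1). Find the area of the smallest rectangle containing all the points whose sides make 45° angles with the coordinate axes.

In coordinates u = x + y, v = x − y the rectangle is axis-aligned; the map (x,y)→(u,v) scales areas by 2.
u-values: 0, 9, 4, 1, 0; range = 9 − 0 = 9.
v-values: 8, 1, 4, -7, -2; range = 8 − (-7) = 15.
Area = (9 × 15) / 2 = 67.5.

67.5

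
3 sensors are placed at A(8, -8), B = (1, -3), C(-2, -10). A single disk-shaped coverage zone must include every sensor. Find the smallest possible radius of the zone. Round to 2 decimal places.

Side lengths²: AB² = 74, AC² = 104, BC² = 58.
Since AC² = 104 < 74 + 58 = 132, the triangle is acute, so the smallest enclosing circle is the circumcircle.
Circumcentre = (2.78125, -7.90625), r² = 27.244140625.
r = √(27.244140625) ≈ 5.22.

5.22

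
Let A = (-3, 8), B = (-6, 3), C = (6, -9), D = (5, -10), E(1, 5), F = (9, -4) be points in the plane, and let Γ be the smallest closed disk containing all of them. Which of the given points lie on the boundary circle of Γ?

The minimum enclosing circle of a finite set is fixed by two of the points (as a diameter) or three (as a circumcircle).
The farthest pair is A–D with squared distance 388. The circle on this segment as diameter has centre (1, -1) and r² = 388/4 = 97.
Check B: distance² to centre = 65 ≤ 97, so it lies inside.
All remaining points lie in this disk, and no smaller disk contains both endpoints, so this is the minimum enclosing circle.
The points at distance exactly r from the centre are A, D — 2 points.

A, D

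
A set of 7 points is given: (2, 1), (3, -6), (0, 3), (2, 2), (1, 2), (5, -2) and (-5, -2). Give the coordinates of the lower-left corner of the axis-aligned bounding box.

(-5, -6)

x-range [-5, 5], y-range [-6, 3].
The lower-left corner is (-5, -6).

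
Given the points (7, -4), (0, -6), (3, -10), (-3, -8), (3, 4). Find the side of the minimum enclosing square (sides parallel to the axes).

The bounding box has width 10 and height 14.
An axis-aligned square enclosing the set must have side ≥ max(width, height).
So the minimum side is max(10, 14) = 14.

14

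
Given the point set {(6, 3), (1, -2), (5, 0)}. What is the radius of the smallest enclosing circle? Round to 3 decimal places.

3.536

Call the three points A, B, C in the order given.
Side lengths²: AB² = 50, AC² = 10, BC² = 20.
Since AB² = 50 ≥ 20 + 10 = 30, the angle opposite AB is not acute, so the smallest enclosing circle has AB as diameter.
Centre = midpoint of AB = (3.5, 0.5), r² = 50/4 = 12.5.
r = √(12.5) ≈ 3.536.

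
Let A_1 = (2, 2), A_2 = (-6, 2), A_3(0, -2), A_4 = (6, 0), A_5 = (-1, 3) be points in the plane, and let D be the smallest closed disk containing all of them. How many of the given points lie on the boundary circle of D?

The minimum enclosing circle of a finite set is fixed by two of the points (as a diameter) or three (as a circumcircle).
The farthest pair is A_2–A_4 with squared distance 148. The circle on this segment as diameter has centre (0, 1) and r² = 148/4 = 37.
Check A_1: distance² to centre = 5 ≤ 37, so it lies inside.
All remaining points lie in this disk, and no smaller disk contains both endpoints, so this is the minimum enclosing circle.
The points at distance exactly r from the centre are A_2, A_4 — 2 points.

2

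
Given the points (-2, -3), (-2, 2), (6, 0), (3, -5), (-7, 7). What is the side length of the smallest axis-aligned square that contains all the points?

13

The bounding box has width 13 and height 12.
An axis-aligned square enclosing the set must have side ≥ max(width, height).
So the minimum side is max(13, 12) = 13.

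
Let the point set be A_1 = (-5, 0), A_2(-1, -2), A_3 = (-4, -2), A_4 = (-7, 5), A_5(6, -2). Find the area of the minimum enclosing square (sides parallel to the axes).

169

The bounding box has width 13 and height 7.
An axis-aligned square enclosing the set must have side ≥ max(width, height).
So the minimum side is max(13, 7) = 13.
Area = 13² = 169.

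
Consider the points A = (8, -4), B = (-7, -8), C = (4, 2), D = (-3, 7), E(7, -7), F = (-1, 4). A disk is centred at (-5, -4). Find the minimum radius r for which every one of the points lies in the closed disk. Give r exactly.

The required radius is the distance from (-5, -4) to the farthest point.
Squared distances: 169, 20, 117, 125, 153, 80.
Maximum is 169, attained at A.
r = √169 = 13.

13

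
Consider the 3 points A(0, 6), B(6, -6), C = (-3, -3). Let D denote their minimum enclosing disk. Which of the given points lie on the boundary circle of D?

A, B, C

Side lengths²: AB² = 180, AC² = 90, BC² = 90.
Since AB² = 180 ≥ 90 + 90 = 180, the angle opposite AB is not acute, so the smallest enclosing circle has AB as diameter.
Centre = midpoint of AB = (3, 0), r² = 180/4 = 45.
The points at distance exactly r from the centre are A, B, C — 3 points.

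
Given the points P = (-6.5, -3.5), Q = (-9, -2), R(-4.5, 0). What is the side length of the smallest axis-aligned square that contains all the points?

4.5

The bounding box has width 4.5 and height 3.5.
An axis-aligned square enclosing the set must have side ≥ max(width, height).
So the minimum side is max(4.5, 3.5) = 4.5.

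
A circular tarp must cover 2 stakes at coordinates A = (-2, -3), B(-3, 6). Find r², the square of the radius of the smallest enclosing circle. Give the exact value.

The smallest circle enclosing two points has them as diameter endpoints.
Centre = midpoint = (-2.5, 1.5); r² = |AB|²/4 = 82/4 = 20.5.

20.5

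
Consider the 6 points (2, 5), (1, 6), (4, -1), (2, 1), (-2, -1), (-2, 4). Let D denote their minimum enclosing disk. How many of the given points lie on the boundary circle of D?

A smallest enclosing disk is always determined by at most three of the input points on its boundary.
The minimum enclosing circle is determined by three boundary points: (1, 6), (4, -1), (-2, -1).
Their circumcentre is (1, 13/7) with r² = 841/49.
The farthest remaining point (-2, 4) is at distance² 666/49 ≤ 841/49.
The points at distance exactly r from the centre are (1, 6), (4, -1), (-2, -1) — 3 points.

3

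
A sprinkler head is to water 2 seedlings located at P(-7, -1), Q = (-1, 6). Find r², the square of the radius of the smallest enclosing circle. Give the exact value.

21.25

The smallest circle enclosing two points has them as diameter endpoints.
Centre = midpoint = (-4, 2.5); r² = |PQ|²/4 = 85/4 = 21.25.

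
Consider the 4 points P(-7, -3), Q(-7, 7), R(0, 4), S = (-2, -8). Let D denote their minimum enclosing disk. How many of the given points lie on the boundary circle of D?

By Welzl's lemma the MEC is supported by two points (diametrically opposite) or three points (on a circumcircle).
The farthest pair is Q–S with squared distance 250. The circle on this segment as diameter has centre (-4.5, -0.5) and r² = 250/4 = 62.5.
Check P: distance² to centre = 12.5 ≤ 62.5, so it lies inside.
All remaining points lie in this disk, and no smaller disk contains both endpoints, so this is the minimum enclosing circle.
The points at distance exactly r from the centre are Q, S — 2 points.

2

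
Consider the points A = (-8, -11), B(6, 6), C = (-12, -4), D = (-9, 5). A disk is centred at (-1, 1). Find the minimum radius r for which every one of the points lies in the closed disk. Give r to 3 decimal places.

The required radius is the distance from (-1, 1) to the farthest point.
Squared distances: 193, 74, 146, 80.
Maximum is 193, attained at A.
r = √193 ≈ 13.892.

13.892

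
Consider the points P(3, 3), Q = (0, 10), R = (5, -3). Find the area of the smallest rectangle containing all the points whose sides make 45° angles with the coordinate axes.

72

In coordinates u = x + y, v = x − y the rectangle is axis-aligned; the map (x,y)→(u,v) scales areas by 2.
u-values: 6, 10, 2; range = 10 − 2 = 8.
v-values: 0, -10, 8; range = 8 − (-10) = 18.
Area = (8 × 18) / 2 = 72.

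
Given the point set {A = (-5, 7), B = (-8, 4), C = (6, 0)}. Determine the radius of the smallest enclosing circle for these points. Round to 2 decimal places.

7.28

Side lengths²: AB² = 18, AC² = 170, BC² = 212.
Since BC² = 212 ≥ 170 + 18 = 188, the angle opposite BC is not acute, so the smallest enclosing circle has BC as diameter.
Centre = midpoint of BC = (-1, 2), r² = 212/4 = 53.
r = √53 ≈ 7.28.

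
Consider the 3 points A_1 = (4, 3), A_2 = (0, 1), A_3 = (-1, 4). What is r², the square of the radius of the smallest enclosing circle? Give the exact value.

Side lengths²: A_1A_2² = 20, A_1A_3² = 26, A_2A_3² = 10.
Since A_1A_3² = 26 < 20 + 10 = 30, the triangle is acute, so the smallest enclosing circle is the circumcircle.
Circumcentre = (10/7, 22/7), r² = 325/49.

325/49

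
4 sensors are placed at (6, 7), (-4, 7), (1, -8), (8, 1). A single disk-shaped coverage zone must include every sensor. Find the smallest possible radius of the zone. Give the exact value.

The minimum enclosing circle is determined by three boundary points: (6, 7), (-4, 7), (1, -8).
Their circumcentre is (1, 1/3) with r² = 625/9.
The farthest remaining point (8, 1) is at distance² 445/9 ≤ 625/9.
r = √(625/9) = 25/3.

25/3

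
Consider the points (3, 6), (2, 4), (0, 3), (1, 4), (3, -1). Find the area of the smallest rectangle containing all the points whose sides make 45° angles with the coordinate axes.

24.5

In coordinates u = x + y, v = x − y the rectangle is axis-aligned; the map (x,y)→(u,v) scales areas by 2.
u-values: 9, 6, 3, 5, 2; range = 9 − 2 = 7.
v-values: -3, -2, -3, -3, 4; range = 4 − (-3) = 7.
Area = (7 × 7) / 2 = 24.5.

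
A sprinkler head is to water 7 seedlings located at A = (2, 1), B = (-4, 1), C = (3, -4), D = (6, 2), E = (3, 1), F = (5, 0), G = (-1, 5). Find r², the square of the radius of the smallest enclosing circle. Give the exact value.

18685/722

A smallest enclosing disk is always determined by at most three of the input points on its boundary.
The minimum enclosing circle is determined by three boundary points: B, C, D.
Their circumcentre is (41/38, 27/38) with r² = 18685/722.
The farthest remaining point G is at distance² 16405/722 ≤ 18685/722.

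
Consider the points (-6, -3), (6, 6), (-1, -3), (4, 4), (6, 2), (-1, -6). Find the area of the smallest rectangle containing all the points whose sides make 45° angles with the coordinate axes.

84

In coordinates u = x + y, v = x − y the rectangle is axis-aligned; the map (x,y)→(u,v) scales areas by 2.
u-values: -9, 12, -4, 8, 8, -7; range = 12 − (-9) = 21.
v-values: -3, 0, 2, 0, 4, 5; range = 5 − (-3) = 8.
Area = (21 × 8) / 2 = 84.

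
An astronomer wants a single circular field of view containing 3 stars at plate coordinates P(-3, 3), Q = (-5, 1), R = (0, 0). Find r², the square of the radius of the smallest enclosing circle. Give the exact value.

Side lengths²: PQ² = 8, PR² = 18, QR² = 26.
Since QR² = 26 ≥ 18 + 8 = 26, the angle opposite QR is not acute, so the smallest enclosing circle has QR as diameter.
Centre = midpoint of QR = (-2.5, 0.5), r² = 26/4 = 6.5.

6.5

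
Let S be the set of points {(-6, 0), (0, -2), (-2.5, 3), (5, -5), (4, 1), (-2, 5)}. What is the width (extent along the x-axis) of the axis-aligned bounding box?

11

max x = 5, min x = -6, so width = 11.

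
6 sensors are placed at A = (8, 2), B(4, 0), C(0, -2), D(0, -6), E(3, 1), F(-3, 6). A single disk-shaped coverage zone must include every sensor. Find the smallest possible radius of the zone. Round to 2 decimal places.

6.82

The minimum enclosing circle of a finite set is fixed by two of the points (as a diameter) or three (as a circumcircle).
The minimum enclosing circle is determined by three boundary points: A, D, F.
Their circumcentre is (1.3, 0.7) with r² = 46.58.
The farthest remaining point C is at distance² 8.98 ≤ 46.58.
r = √(46.58) ≈ 6.82.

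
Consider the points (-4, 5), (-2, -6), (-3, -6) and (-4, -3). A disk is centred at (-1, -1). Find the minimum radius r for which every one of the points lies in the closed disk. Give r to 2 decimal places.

The required radius is the distance from (-1, -1) to the farthest point.
Squared distances: 45, 26, 29, 13.
Maximum is 45, attained at (-4, 5).
r = √45 ≈ 6.71.

6.71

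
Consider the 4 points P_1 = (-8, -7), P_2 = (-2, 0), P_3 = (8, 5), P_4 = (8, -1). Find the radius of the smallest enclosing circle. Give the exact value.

The minimum enclosing circle of a finite set is fixed by two of the points (as a diameter) or three (as a circumcircle).
The farthest pair is P_1–P_3 with squared distance 400. The circle on this segment as diameter has centre (0, -1) and r² = 400/4 = 100.
Check P_2: distance² to centre = 5 ≤ 100, so it lies inside.
All remaining points lie in this disk, and no smaller disk contains both endpoints, so this is the minimum enclosing circle.
r = √100 = 10.

10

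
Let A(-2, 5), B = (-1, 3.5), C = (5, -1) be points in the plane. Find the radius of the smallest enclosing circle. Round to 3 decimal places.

4.610

Side lengths²: AB² = 3.25, AC² = 85, BC² = 56.25.
Since AC² = 85 ≥ 56.25 + 3.25 = 59.5, the angle opposite AC is not acute, so the smallest enclosing circle has AC as diameter.
Centre = midpoint of AC = (1.5, 2), r² = 85/4 = 21.25.
r = √(21.25) ≈ 4.610.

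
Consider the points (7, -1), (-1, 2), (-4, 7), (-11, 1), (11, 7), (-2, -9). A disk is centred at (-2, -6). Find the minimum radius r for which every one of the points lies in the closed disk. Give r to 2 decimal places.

The required radius is the distance from (-2, -6) to the farthest point.
Squared distances: 106, 65, 173, 130, 338, 9.
Maximum is 338, attained at (11, 7).
r = √338 ≈ 18.38.

18.38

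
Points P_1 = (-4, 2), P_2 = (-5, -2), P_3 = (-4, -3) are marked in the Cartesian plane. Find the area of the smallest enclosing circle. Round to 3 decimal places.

19.635

Side lengths²: P_1P_2² = 17, P_1P_3² = 25, P_2P_3² = 2.
Since P_1P_3² = 25 ≥ 17 + 2 = 19, the angle opposite P_1P_3 is not acute, so the smallest enclosing circle has P_1P_3 as diameter.
Centre = midpoint of P_1P_3 = (-4, -0.5), r² = 25/4 = 6.25.
Area = π·r² = π·6.25 ≈ 19.635.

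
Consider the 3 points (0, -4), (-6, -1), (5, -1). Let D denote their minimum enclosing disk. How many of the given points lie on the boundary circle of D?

2

Call the three points A, B, C in the order given.
Side lengths²: AB² = 45, AC² = 34, BC² = 121.
Since BC² = 121 ≥ 45 + 34 = 79, the angle opposite BC is not acute, so the smallest enclosing circle has BC as diameter.
Centre = midpoint of BC = (-0.5, -1), r² = 121/4 = 30.25.
The points at distance exactly r from the centre are (-6, -1), (5, -1) — 2 points.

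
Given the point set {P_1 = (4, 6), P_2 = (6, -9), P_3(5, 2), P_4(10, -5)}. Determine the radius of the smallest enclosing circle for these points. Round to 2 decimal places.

By Welzl's lemma the MEC is supported by two points (diametrically opposite) or three points (on a circumcircle).
The farthest pair is P_1–P_2 with squared distance 229. The circle on this segment as diameter has centre (5, -1.5) and r² = 229/4 = 57.25.
Check P_3: distance² to centre = 12.25 ≤ 57.25, so it lies inside.
All remaining points lie in this disk, and no smaller disk contains both endpoints, so this is the minimum enclosing circle.
r = √(57.25) ≈ 7.57.

7.57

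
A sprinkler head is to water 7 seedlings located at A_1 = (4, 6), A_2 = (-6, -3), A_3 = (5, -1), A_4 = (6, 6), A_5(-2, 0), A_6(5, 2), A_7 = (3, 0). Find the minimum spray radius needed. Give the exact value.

The farthest pair is A_2–A_4 with squared distance 225. The circle on this segment as diameter has centre (0, 1.5) and r² = 225/4 = 56.25.
Check A_1: distance² to centre = 36.25 ≤ 56.25, so it lies inside.
All remaining points lie in this disk, and no smaller disk contains both endpoints, so this is the minimum enclosing circle.
r = √(56.25) = 7.5.

7.5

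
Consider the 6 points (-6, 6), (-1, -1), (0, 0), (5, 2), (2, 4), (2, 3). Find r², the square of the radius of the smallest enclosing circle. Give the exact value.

34.25

A smallest enclosing disk is always determined by at most three of the input points on its boundary.
The farthest pair is (-6, 6)–(5, 2) with squared distance 137. The circle on this segment as diameter has centre (-0.5, 4) and r² = 137/4 = 34.25.
Check (-1, -1): distance² to centre = 25.25 ≤ 34.25, so it lies inside.
All remaining points lie in this disk, and no smaller disk contains both endpoints, so this is the minimum enclosing circle.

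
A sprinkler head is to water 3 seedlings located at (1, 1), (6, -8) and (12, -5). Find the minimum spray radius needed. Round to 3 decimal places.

Call the three points A, B, C in the order given.
Side lengths²: AB² = 106, AC² = 157, BC² = 45.
Since AC² = 157 ≥ 106 + 45 = 151, the angle opposite AC is not acute, so the smallest enclosing circle has AC as diameter.
Centre = midpoint of AC = (6.5, -2), r² = 157/4 = 39.25.
r = √(39.25) ≈ 6.265.

6.265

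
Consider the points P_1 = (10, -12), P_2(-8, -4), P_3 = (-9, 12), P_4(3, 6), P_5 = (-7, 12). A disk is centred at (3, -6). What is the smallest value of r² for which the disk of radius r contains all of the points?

The required radius is the distance from (3, -6) to the farthest point.
Squared distances: 85, 125, 468, 144, 424.
Maximum is 468, attained at P_3.

468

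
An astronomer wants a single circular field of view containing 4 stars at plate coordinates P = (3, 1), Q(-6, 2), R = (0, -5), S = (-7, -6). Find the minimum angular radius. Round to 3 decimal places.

By Welzl's lemma the MEC is supported by two points (diametrically opposite) or three points (on a circumcircle).
The farthest pair is P–S with squared distance 149. The circle on this segment as diameter has centre (-2, -2.5) and r² = 149/4 = 37.25.
Check Q: distance² to centre = 36.25 ≤ 37.25, so it lies inside.
All remaining points lie in this disk, and no smaller disk contains both endpoints, so this is the minimum enclosing circle.
r = √(37.25) ≈ 6.103.

6.103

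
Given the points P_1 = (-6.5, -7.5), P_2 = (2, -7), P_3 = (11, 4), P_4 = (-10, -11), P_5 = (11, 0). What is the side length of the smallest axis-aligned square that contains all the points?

21

The bounding box has width 21 and height 15.
An axis-aligned square enclosing the set must have side ≥ max(width, height).
So the minimum side is max(21, 15) = 21.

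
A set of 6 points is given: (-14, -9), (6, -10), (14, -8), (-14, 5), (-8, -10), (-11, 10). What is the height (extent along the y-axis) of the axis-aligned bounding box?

max y = 10, min y = -10, so height = 20.

20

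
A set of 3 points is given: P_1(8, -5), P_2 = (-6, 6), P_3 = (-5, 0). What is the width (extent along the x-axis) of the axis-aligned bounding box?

max x = 8, min x = -6, so width = 14.

14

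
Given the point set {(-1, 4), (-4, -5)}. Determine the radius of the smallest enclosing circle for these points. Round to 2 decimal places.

The smallest circle enclosing two points has them as diameter endpoints.
Centre = midpoint = (-2.5, -0.5); r² = |(-1, 4)−(-4, -5)|²/4 = 90/4 = 22.5.
r = √(22.5) ≈ 4.74.

4.74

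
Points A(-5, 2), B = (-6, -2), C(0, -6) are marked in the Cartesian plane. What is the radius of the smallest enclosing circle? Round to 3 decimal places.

4.717

Side lengths²: AB² = 17, AC² = 89, BC² = 52.
Since AC² = 89 ≥ 52 + 17 = 69, the angle opposite AC is not acute, so the smallest enclosing circle has AC as diameter.
Centre = midpoint of AC = (-2.5, -2), r² = 89/4 = 22.25.
r = √(22.25) ≈ 4.717.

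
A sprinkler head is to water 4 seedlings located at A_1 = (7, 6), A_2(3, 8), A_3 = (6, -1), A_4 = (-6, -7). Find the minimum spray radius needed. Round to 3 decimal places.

By Welzl's lemma the MEC is supported by two points (diametrically opposite) or three points (on a circumcircle).
The farthest pair is A_1–A_4 with squared distance 338. The circle on this segment as diameter has centre (0.5, -0.5) and r² = 338/4 = 84.5.
Check A_2: distance² to centre = 78.5 ≤ 84.5, so it lies inside.
All remaining points lie in this disk, and no smaller disk contains both endpoints, so this is the minimum enclosing circle.
r = √(84.5) ≈ 9.192.

9.192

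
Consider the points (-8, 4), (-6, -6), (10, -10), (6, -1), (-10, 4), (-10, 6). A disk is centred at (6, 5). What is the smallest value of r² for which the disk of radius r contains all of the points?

The required radius is the distance from (6, 5) to the farthest point.
Squared distances: 197, 265, 241, 36, 257, 257.
Maximum is 265, attained at (-6, -6).

265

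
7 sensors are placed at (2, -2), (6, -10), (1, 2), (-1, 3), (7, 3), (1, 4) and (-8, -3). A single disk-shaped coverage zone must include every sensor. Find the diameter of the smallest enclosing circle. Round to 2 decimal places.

By Welzl's lemma the MEC is supported by two points (diametrically opposite) or three points (on a circumcircle).
The minimum enclosing circle is determined by three boundary points: (6, -10), (7, 3), (-8, -3).
Their circumcentre is (13/18, -55/18) with r² = 12325/162.
The farthest remaining point (1, 4) is at distance² 8077/162 ≤ 12325/162.
Diameter = 2r = 2√(12325/162) ≈ 17.44.

17.44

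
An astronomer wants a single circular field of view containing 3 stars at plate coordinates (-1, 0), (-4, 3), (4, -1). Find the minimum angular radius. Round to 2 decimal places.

Call the three points A, B, C in the order given.
Side lengths²: AB² = 18, AC² = 26, BC² = 80.
Since BC² = 80 ≥ 26 + 18 = 44, the angle opposite BC is not acute, so the smallest enclosing circle has BC as diameter.
Centre = midpoint of BC = (0, 1), r² = 80/4 = 20.
r = √20 ≈ 4.47.

4.47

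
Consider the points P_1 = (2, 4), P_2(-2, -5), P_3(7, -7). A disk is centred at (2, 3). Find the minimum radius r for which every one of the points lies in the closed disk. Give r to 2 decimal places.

11.18

The required radius is the distance from (2, 3) to the farthest point.
Squared distances: 1, 80, 125.
Maximum is 125, attained at P_3.
r = √125 ≈ 11.18.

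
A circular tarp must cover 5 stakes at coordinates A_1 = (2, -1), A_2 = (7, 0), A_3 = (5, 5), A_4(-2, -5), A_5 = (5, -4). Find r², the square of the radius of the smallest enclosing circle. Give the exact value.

37.25

The minimum enclosing circle of a finite set is fixed by two of the points (as a diameter) or three (as a circumcircle).
The farthest pair is A_3–A_4 with squared distance 149. The circle on this segment as diameter has centre (1.5, 0) and r² = 149/4 = 37.25.
Check A_1: distance² to centre = 1.25 ≤ 37.25, so it lies inside.
All remaining points lie in this disk, and no smaller disk contains both endpoints, so this is the minimum enclosing circle.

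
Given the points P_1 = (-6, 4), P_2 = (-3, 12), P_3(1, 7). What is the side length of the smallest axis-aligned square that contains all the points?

The bounding box has width 7 and height 8.
An axis-aligned square enclosing the set must have side ≥ max(width, height).
So the minimum side is max(7, 8) = 8.

8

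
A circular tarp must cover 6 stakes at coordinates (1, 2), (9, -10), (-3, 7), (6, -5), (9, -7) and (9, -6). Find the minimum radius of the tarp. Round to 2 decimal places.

The minimum enclosing circle of a finite set is fixed by two of the points (as a diameter) or three (as a circumcircle).
The farthest pair is (9, -10)–(-3, 7) with squared distance 433. The circle on this segment as diameter has centre (3, -1.5) and r² = 433/4 = 108.25.
Check (1, 2): distance² to centre = 16.25 ≤ 108.25, so it lies inside.
All remaining points lie in this disk, and no smaller disk contains both endpoints, so this is the minimum enclosing circle.
r = √(108.25) ≈ 10.40.

10.40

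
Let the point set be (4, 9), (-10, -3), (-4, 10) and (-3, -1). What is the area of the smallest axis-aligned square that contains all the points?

196

The bounding box has width 14 and height 13.
An axis-aligned square enclosing the set must have side ≥ max(width, height).
So the minimum side is max(14, 13) = 14.
Area = 14² = 196.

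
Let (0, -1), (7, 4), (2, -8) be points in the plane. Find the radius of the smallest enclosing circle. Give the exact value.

6.5

Call the three points A, B, C in the order given.
Side lengths²: AB² = 74, AC² = 53, BC² = 169.
Since BC² = 169 ≥ 74 + 53 = 127, the angle opposite BC is not acute, so the smallest enclosing circle has BC as diameter.
Centre = midpoint of BC = (4.5, -2), r² = 169/4 = 42.25.
r = √(42.25) = 6.5.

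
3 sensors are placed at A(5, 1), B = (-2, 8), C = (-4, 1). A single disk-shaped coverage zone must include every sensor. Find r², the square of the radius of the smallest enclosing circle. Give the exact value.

26.5

Side lengths²: AB² = 98, AC² = 81, BC² = 53.
Since AB² = 98 < 81 + 53 = 134, the triangle is acute, so the smallest enclosing circle is the circumcircle.
Circumcentre = (0.5, 3.5), r² = 26.5.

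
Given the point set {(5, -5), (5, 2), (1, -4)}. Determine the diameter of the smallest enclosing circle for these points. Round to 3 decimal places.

Call the three points A, B, C in the order given.
Side lengths²: AB² = 49, AC² = 17, BC² = 52.
Since BC² = 52 < 49 + 17 = 66, the triangle is acute, so the smallest enclosing circle is the circumcircle.
Circumcentre = (3.75, -1.5), r² = 13.8125.
Diameter = 2r = 2√(13.8125) ≈ 7.433.

7.433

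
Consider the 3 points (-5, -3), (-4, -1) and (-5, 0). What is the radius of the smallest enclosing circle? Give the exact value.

Call the three points A, B, C in the order given.
Side lengths²: AB² = 5, AC² = 9, BC² = 2.
Since AC² = 9 ≥ 5 + 2 = 7, the angle opposite AC is not acute, so the smallest enclosing circle has AC as diameter.
Centre = midpoint of AC = (-5, -1.5), r² = 9/4 = 2.25.
r = √(2.25) = 1.5.

1.5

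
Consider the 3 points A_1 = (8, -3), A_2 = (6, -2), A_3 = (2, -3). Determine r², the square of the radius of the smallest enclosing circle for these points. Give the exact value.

Side lengths²: A_1A_2² = 5, A_1A_3² = 36, A_2A_3² = 17.
Since A_1A_3² = 36 ≥ 17 + 5 = 22, the angle opposite A_1A_3 is not acute, so the smallest enclosing circle has A_1A_3 as diameter.
Centre = midpoint of A_1A_3 = (5, -3), r² = 36/4 = 9.

9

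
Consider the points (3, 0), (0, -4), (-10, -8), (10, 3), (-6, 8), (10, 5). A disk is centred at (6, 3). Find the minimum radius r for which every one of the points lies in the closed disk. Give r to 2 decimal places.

The required radius is the distance from (6, 3) to the farthest point.
Squared distances: 18, 85, 377, 16, 169, 20.
Maximum is 377, attained at (-10, -8).
r = √377 ≈ 19.42.

19.42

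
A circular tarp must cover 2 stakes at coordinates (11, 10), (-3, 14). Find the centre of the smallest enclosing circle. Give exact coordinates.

(4, 12)

The smallest circle enclosing two points has them as diameter endpoints.
Centre = midpoint = (4, 12); r² = |(11, 10)−(-3, 14)|²/4 = 212/4 = 53.
Centre = (4, 12).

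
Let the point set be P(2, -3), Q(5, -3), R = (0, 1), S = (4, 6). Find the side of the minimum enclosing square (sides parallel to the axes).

The bounding box has width 5 and height 9.
An axis-aligned square enclosing the set must have side ≥ max(width, height).
So the minimum side is max(5, 9) = 9.

9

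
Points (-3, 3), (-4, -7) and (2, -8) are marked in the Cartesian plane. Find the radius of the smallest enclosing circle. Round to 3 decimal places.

Call the three points A, B, C in the order given.
Side lengths²: AB² = 101, AC² = 146, BC² = 37.
Since AC² = 146 ≥ 101 + 37 = 138, the angle opposite AC is not acute, so the smallest enclosing circle has AC as diameter.
Centre = midpoint of AC = (-0.5, -2.5), r² = 146/4 = 36.5.
r = √(36.5) ≈ 6.042.

6.042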